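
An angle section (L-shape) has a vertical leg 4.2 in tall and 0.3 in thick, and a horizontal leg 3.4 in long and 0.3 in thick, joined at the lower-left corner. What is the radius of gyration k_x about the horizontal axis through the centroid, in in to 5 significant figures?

k_x ≈ 1.3334 in

Treat the section as a set of non-overlapping primitives; coordinates are from the bounding-box lower-left.
Vertical leg: 0.3 × 4.2, A = 1.26 in², y = 2.1 in, Ī = 1.8522 in⁴.
Horizontal leg (remainder): 3.1 × 0.3, A = 0.93 in², y = 0.15 in, Ī = 0.006975 in⁴.
Centroid: ȳ = ΣA·y / ΣA = 1.271918 in.
Transfer each piece to the horizontal axis through the centroid using Ī + A·d² with d = y − 1.271918:
  vertical leg: d = 0.8280822 in → contributes +2.716207 in⁴
  horizontal leg (remainder): d = -1.121918 in → contributes +1.177566 in⁴
Total I = 3.893773 in⁴.
Radius of gyration: k = √(I/A) = √(3.893773 / 2.19) = 1.333409 in.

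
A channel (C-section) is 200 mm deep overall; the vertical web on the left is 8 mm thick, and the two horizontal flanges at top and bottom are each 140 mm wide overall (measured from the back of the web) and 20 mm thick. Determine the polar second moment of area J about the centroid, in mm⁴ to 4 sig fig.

J ≈ 6.197 × 10⁷ mm⁴

Split into non-overlapping primitives; take the origin at the lower-left of the bounding box.
Web: 8 × 200, A = 1 600 mm², y = 100 mm, Ī = 5 333 333 mm⁴.
Top flange (beyond web): 132 × 20, A = 2 640 mm², y = 190 mm, Ī = 88 000 mm⁴.
Bottom flange (beyond web): 132 × 20, A = 2 640 mm², y = 10 mm, Ī = 88 000 mm⁴.
By symmetry the centroid is at mid-height, ȳ = 100 mm.
Transfer each piece to the centroidal x-axis using Ī + A·d² with d = y − 100:
  web: d = 0 mm → contributes +5 333 333 mm⁴
  top flange (beyond web): d = 90 mm → contributes +21 472 000 mm⁴
  bottom flange (beyond web): d = -90 mm → contributes +21 472 000 mm⁴
Total I = 48 277 333 mm⁴.
For the y-axis: x̄ = 57.7209 mm.
Repeating about the centroidal y-axis gives I_y = 13 691 838 mm⁴.
Polar second moment: J = I_x + I_y = 61 969 171 mm⁴.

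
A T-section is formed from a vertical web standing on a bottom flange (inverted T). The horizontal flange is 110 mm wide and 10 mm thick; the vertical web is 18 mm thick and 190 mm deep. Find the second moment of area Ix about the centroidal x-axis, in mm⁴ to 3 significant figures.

Ix ≈ 1.86 × 10⁷ mm⁴

Split into non-overlapping primitives; take the origin at the lower-left of the bounding box.
Flange: 110 × 10, A = 1 100 mm², y = 5 mm, Ī = 9166.7 mm⁴.
Web: 18 × 190, A = 3 420 mm², y = 105 mm, Ī = 10 288 500 mm⁴.
Centroid: ȳ = ΣA·y / ΣA = 80.664 mm.
Transfer each piece to the centroidal x-axis using Ī + A·d² with d = y − 80.664:
  flange: d = -75.664 mm → contributes +6 306 665 mm⁴
  web: d = 24.336 mm → contributes +12 314 011 mm⁴
Total I = 18 620 676 mm⁴.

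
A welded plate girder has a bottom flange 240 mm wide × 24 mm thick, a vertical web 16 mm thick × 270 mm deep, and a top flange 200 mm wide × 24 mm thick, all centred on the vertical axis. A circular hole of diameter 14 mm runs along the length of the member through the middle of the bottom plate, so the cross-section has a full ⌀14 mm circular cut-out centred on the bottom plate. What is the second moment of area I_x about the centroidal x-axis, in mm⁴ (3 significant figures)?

I_x ≈ 2.51 × 10⁸ mm⁴

Break the section into simple shapes (no overlaps), measuring from the bottom-left corner of the bounding box.
Bottom plate: 240 × 24, A = 5 760 mm², y = 12 mm, Ī = 276 480 mm⁴.
Web plate: 16 × 270, A = 4 320 mm², y = 159 mm, Ī = 26 244 000 mm⁴.
Top plate: 200 × 24, A = 4 800 mm², y = 306 mm, Ī = 230 400 mm⁴.
Hole (subtracted): ⌀14, A = 153.94 mm², y = 12 mm, Ī = 1885.7 mm⁴.
Centroid: ȳ = ΣA·y / ΣA = 150.95 mm.
Transfer each piece to the centroidal x-axis using Ī + A·d² with d = y − 150.95:
  bottom plate: d = -138.95 mm → contributes +111 491 227 mm⁴
  web plate: d = 8.0464 mm → contributes +26 523 693 mm⁴
  top plate: d = 155.05 mm → contributes +115 619 385 mm⁴
  hole: d = -138.95 mm → contributes −2 974 139 mm⁴
Total I = 250 660 166 mm⁴.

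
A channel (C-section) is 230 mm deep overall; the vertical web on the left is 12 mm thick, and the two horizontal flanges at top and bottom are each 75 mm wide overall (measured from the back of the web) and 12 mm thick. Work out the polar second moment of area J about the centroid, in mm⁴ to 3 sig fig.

Decompose the section into non-overlapping parts with the origin at the bottom-left of its bounding rectangle.
Web: 12 × 230, A = 2 760 mm², y = 115 mm, Ī = 12 167 000 mm⁴.
Top flange (beyond web): 63 × 12, A = 756 mm², y = 224 mm, Ī = 9 072 mm⁴.
Bottom flange (beyond web): 63 × 12, A = 756 mm², y = 6 mm, Ī = 9 072 mm⁴.
By symmetry the centroid is at mid-height, ȳ = 115 mm.
Transfer each piece to the centroidal x-axis using Ī + A·d² with d = y − 115:
  web: d = 0 mm → contributes +12 167 000 mm⁴
  top flange (beyond web): d = 109 mm → contributes +8 991 108 mm⁴
  bottom flange (beyond web): d = -109 mm → contributes +8 991 108 mm⁴
Total I = 30 149 216 mm⁴.
For the y-axis: x̄ = 19.272 mm.
Repeating about the centroidal y-axis gives I_y = 1 906 915 mm⁴.
Polar second moment: J = I_x + I_y = 32 056 131 mm⁴.

J ≈ 3.21 × 10⁷ mm⁴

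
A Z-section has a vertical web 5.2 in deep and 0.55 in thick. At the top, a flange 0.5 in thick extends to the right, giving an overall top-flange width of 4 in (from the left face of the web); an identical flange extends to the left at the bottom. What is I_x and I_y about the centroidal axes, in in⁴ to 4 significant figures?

Decompose the section into non-overlapping parts with the origin at the bottom-left of its bounding rectangle.
Web: 0.55 × 5.2, A = 2.86 in², y = 2.6 in, Ī = 6.44453 in⁴.
Top flange (beyond web): 3.45 × 0.5, A = 1.725 in², y = 4.95 in, Ī = 0.0359375 in⁴.
Bottom flange (beyond web): 3.45 × 0.5, A = 1.725 in², y = 0.25 in, Ī = 0.0359375 in⁴.
Centroid: ȳ = ΣA·y / ΣA = 2.6 in.
Transfer each piece to the centroidal x-axis using Ī + A·d² with d = y − 2.6:
  web: d = 0 in → contributes +6.44453 in⁴
  top flange (beyond web): d = 2.35 in → contributes +9.56225 in⁴
  bottom flange (beyond web): d = -2.35 in → contributes +9.56225 in⁴
Total I = 25.569 in⁴.
For the y-axis: x̄ = 3.725 in.
Repeating about the centroidal y-axis gives I_y = 17.2941 in⁴.

I_x ≈ 25.57 in⁴, I_y ≈ 17.29 in⁴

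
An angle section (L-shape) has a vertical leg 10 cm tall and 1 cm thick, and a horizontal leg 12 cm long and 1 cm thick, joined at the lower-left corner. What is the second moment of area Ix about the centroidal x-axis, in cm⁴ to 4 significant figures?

Decompose the section into non-overlapping parts with the origin at the bottom-left of its bounding rectangle.
Vertical leg: 1 × 10, A = 10 cm², y = 5 cm, Ī = 83.3333 cm⁴.
Horizontal leg (remainder): 11 × 1, A = 11 cm², y = 0.5 cm, Ī = 0.916667 cm⁴.
Centroid: ȳ = ΣA·y / ΣA = 2.64286 cm.
Transfer each piece to the centroidal x-axis using Ī + A·d² with d = y − 2.64286:
  vertical leg: d = 2.35714 cm → contributes +138.895 cm⁴
  horizontal leg (remainder): d = -2.14286 cm → contributes +51.4269 cm⁴
Total I = 190.321 cm⁴.

Ix ≈ 190.3 cm⁴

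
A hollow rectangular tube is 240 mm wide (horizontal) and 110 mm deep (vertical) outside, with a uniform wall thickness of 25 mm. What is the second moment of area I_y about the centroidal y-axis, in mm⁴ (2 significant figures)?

I_y ≈ 9.2 × 10⁷ mm⁴

Decompose the section into non-overlapping parts with the origin at the bottom-left of its bounding rectangle.
Outer rectangle: 240 × 110, A = 26 400 mm², x = 120 mm, Ī = 126 720 000 mm⁴.
Inner void (subtracted): 190 × 60, A = 11 400 mm², x = 120 mm, Ī = 34 295 000 mm⁴.
By symmetry the centroid is at mid-width, x̄ = 120 mm.
All pieces are centred on the centroidal y-axis, so I = ΣĪ (holes subtracted) = 92 425 000 mm⁴.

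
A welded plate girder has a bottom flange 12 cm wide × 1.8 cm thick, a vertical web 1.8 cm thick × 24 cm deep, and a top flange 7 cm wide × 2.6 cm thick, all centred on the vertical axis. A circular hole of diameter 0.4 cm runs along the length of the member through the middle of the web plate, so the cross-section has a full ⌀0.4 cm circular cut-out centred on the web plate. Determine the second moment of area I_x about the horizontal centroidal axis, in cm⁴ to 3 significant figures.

Decompose the section into non-overlapping parts with the origin at the bottom-left of its bounding rectangle.
Bottom plate: 12 × 1.8, A = 21.6 cm², y = 0.9 cm, Ī = 5.832 cm⁴.
Web plate: 1.8 × 24, A = 43.2 cm², y = 13.8 cm, Ī = 2073.6 cm⁴.
Top plate: 7 × 2.6, A = 18.2 cm², y = 27.1 cm, Ī = 10.253 cm⁴.
Hole (subtracted): ⌀0.4, A = 0.12566 cm², y = 13.8 cm, Ī = 0.0012566 cm⁴.
Centroid: ȳ = ΣA·y / ΣA = 13.359 cm.
Transfer each piece to the horizontal centroidal axis using Ī + A·d² with d = y − 13.359:
  bottom plate: d = -12.459 cm → contributes +3358.5 cm⁴
  web plate: d = 0.44139 cm → contributes +2 082 cm⁴
  top plate: d = 13.741 cm → contributes +3446.9 cm⁴
  hole: d = 0.44139 cm → contributes −0.025739 cm⁴
Total I = 8887.4 cm⁴.

I_x ≈ 8890 cm⁴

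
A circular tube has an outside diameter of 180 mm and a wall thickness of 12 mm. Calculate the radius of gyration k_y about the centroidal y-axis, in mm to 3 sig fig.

k_y ≈ 59.5 mm

Break the section into simple shapes (no overlaps), measuring from the bottom-left corner of the bounding box.
Outer circle: ⌀180, A = 25 447 mm², x = 90 mm, Ī = 51 529 974 mm⁴.
Bore (subtracted): ⌀156, A = 19 113 mm², x = 90 mm, Ī = 29 071 557 mm⁴.
By symmetry the centroid is at mid-width, x̄ = 90 mm.
All pieces are centred on the centroidal y-axis, so I = ΣĪ (holes subtracted) = 22 458 417 mm⁴.
Radius of gyration: k = √(I/A) = √(22 458 417 / 6333.5) = 59.548 mm.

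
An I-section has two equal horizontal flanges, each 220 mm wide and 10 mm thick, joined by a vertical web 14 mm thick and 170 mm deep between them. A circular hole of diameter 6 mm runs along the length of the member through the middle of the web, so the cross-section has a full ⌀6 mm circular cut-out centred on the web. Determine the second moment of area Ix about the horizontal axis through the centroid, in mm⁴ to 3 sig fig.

Treat the section as a set of non-overlapping primitives; coordinates are from the bounding-box lower-left.
Bottom flange: 220 × 10, A = 2 200 mm², y = 5 mm, Ī = 18 333 mm⁴.
Web: 14 × 170, A = 2 380 mm², y = 95 mm, Ī = 5 731 833 mm⁴.
Top flange: 220 × 10, A = 2 200 mm², y = 185 mm, Ī = 18 333 mm⁴.
Hole (subtracted): ⌀6, A = 28.274 mm², y = 95 mm, Ī = 63.617 mm⁴.
By symmetry the centroid is at mid-height, ȳ = 95 mm.
Transfer each piece to the horizontal axis through the centroid using Ī + A·d² with d = y − 95:
  bottom flange: d = -90 mm → contributes +17 838 333 mm⁴
  web: d = 0 mm → contributes +5 731 833 mm⁴
  top flange: d = 90 mm → contributes +17 838 333 mm⁴
  hole: d = 0 mm → contributes −63.617 mm⁴
Total I = 41 408 436 mm⁴.

Ix ≈ 4.14 × 10⁷ mm⁴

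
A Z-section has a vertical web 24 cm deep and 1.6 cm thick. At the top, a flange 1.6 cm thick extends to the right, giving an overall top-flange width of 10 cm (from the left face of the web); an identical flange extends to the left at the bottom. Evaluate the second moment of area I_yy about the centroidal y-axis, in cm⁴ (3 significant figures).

I_yy ≈ 838 cm⁴

Break the section into simple shapes (no overlaps), measuring from the bottom-left corner of the bounding box.
Web: 1.6 × 24, A = 38.4 cm², x = 9.2 cm, Ī = 8.192 cm⁴.
Top flange (beyond web): 8.4 × 1.6, A = 13.44 cm², x = 14.2 cm, Ī = 79.027 cm⁴.
Bottom flange (beyond web): 8.4 × 1.6, A = 13.44 cm², x = 4.2 cm, Ī = 79.027 cm⁴.
Centroid: x̄ = ΣA·x / ΣA = 9.2 cm.
Transfer each piece to the centroidal y-axis using Ī + A·d² with d = x − 9.2:
  web: d = 0 cm → contributes +8.192 cm⁴
  top flange (beyond web): d = 5 cm → contributes +415.03 cm⁴
  bottom flange (beyond web): d = -5 cm → contributes +415.03 cm⁴
Total I = 838.25 cm⁴.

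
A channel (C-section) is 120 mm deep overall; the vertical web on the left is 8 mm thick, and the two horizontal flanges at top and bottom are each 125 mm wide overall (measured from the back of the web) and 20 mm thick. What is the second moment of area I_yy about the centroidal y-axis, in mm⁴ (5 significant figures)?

I_yy ≈ 8.4555 × 10⁶ mm⁴

Decompose the section into non-overlapping parts with the origin at the bottom-left of its bounding rectangle.
Web: 8 × 120, A = 960 mm², x = 4 mm, Ī = 5 120 mm⁴.
Top flange (beyond web): 117 × 20, A = 2 340 mm², x = 66.5 mm, Ī = 2 669 355 mm⁴.
Bottom flange (beyond web): 117 × 20, A = 2 340 mm², x = 66.5 mm, Ī = 2 669 355 mm⁴.
Centroid: x̄ = ΣA·x / ΣA = 55.8617 mm.
Transfer each piece to the centroidal y-axis using Ī + A·d² with d = x − 55.8617:
  web: d = -51.8617 mm → contributes +2 587 171 mm⁴
  top flange (beyond web): d = 10.6383 mm → contributes +2 934 181 mm⁴
  bottom flange (beyond web): d = 10.6383 mm → contributes +2 934 181 mm⁴
Total I = 8 455 532 mm⁴.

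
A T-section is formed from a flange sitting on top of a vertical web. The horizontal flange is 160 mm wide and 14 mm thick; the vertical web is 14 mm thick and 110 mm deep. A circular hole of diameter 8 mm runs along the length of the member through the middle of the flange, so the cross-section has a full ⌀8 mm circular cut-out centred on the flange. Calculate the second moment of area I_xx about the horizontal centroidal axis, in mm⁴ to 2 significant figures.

I_xx ≈ 5.1 × 10⁶ mm⁴

Break the section into simple shapes (no overlaps), measuring from the bottom-left corner of the bounding box.
Flange: 160 × 14, A = 2 240 mm², y = 117 mm, Ī = 36 587 mm⁴.
Web: 14 × 110, A = 1 540 mm², y = 55 mm, Ī = 1 552 833 mm⁴.
Hole (subtracted): ⌀8, A = 50.27 mm², y = 117 mm, Ī = 201.1 mm⁴.
Centroid: ȳ = ΣA·y / ΣA = 91.4 mm.
Transfer each piece to the horizontal centroidal axis using Ī + A·d² with d = y − 91.4:
  flange: d = 25.6 mm → contributes +1 504 556 mm⁴
  web: d = -36.4 mm → contributes +3 593 308 mm⁴
  hole: d = 25.6 mm → contributes −33 142 mm⁴
Total I = 5 064 722 mm⁴.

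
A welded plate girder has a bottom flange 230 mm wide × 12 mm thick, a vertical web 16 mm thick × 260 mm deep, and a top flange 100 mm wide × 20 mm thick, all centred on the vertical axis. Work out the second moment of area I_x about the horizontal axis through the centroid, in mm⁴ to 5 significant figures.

I_x ≈ 1.1276 × 10⁸ mm⁴

Break the section into simple shapes (no overlaps), measuring from the bottom-left corner of the bounding box.
Bottom plate: 230 × 12, A = 2 760 mm², y = 6 mm, Ī = 33 120 mm⁴.
Web plate: 16 × 260, A = 4 160 mm², y = 142 mm, Ī = 23 434 667 mm⁴.
Top plate: 100 × 20, A = 2 000 mm², y = 282 mm, Ī = 66666.67 mm⁴.
Centroid: ȳ = ΣA·y / ΣA = 131.3094 mm.
Transfer each piece to the horizontal axis through the centroid using Ī + A·d² with d = y − 131.3094:
  bottom plate: d = -125.3094 mm → contributes +43 371 882 mm⁴
  web plate: d = 10.69058 mm → contributes +23 910 107 mm⁴
  top plate: d = 150.6906 mm → contributes +45 481 970 mm⁴
Total I = 112 763 959 mm⁴.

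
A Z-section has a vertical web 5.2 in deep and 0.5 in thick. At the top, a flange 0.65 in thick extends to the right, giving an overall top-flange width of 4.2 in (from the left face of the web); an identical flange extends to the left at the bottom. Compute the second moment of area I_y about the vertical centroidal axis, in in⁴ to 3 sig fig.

Treat the section as a set of non-overlapping primitives; coordinates are from the bounding-box lower-left.
Web: 0.5 × 5.2, A = 2.6 in², x = 3.95 in, Ī = 0.054167 in⁴.
Top flange (beyond web): 3.7 × 0.65, A = 2.405 in², x = 6.05 in, Ī = 2.7437 in⁴.
Bottom flange (beyond web): 3.7 × 0.65, A = 2.405 in², x = 1.85 in, Ī = 2.7437 in⁴.
Centroid: x̄ = ΣA·x / ΣA = 3.95 in.
Transfer each piece to the vertical centroidal axis using Ī + A·d² with d = x − 3.95:
  web: d = 0 in → contributes +0.054167 in⁴
  top flange (beyond web): d = 2.1 in → contributes +13.35 in⁴
  bottom flange (beyond web): d = -2.1 in → contributes +13.35 in⁴
Total I = 26.754 in⁴.

I_y ≈ 26.8 in⁴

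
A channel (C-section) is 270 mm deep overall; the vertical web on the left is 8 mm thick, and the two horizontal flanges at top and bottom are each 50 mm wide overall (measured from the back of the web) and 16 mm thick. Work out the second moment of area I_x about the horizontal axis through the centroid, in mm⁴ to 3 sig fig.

I_x ≈ 3.48 × 10⁷ mm⁴

Decompose the section into non-overlapping parts with the origin at the bottom-left of its bounding rectangle.
Web: 8 × 270, A = 2 160 mm², y = 135 mm, Ī = 13 122 000 mm⁴.
Top flange (beyond web): 42 × 16, A = 672 mm², y = 262 mm, Ī = 14 336 mm⁴.
Bottom flange (beyond web): 42 × 16, A = 672 mm², y = 8 mm, Ī = 14 336 mm⁴.
By symmetry the centroid is at mid-height, ȳ = 135 mm.
Transfer each piece to the horizontal axis through the centroid using Ī + A·d² with d = y − 135:
  web: d = 0 mm → contributes +13 122 000 mm⁴
  top flange (beyond web): d = 127 mm → contributes +10 853 024 mm⁴
  bottom flange (beyond web): d = -127 mm → contributes +10 853 024 mm⁴
Total I = 34 828 048 mm⁴.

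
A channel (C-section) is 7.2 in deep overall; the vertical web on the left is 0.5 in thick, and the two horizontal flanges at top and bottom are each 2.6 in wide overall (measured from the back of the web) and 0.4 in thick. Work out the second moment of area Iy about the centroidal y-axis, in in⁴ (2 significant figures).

Iy ≈ 2.6 in⁴

Split into non-overlapping primitives; take the origin at the lower-left of the bounding box.
Web: 0.5 × 7.2, A = 3.6 in², x = 0.25 in, Ī = 0.075 in⁴.
Top flange (beyond web): 2.1 × 0.4, A = 0.84 in², x = 1.55 in, Ī = 0.3087 in⁴.
Bottom flange (beyond web): 2.1 × 0.4, A = 0.84 in², x = 1.55 in, Ī = 0.3087 in⁴.
Centroid: x̄ = ΣA·x / ΣA = 0.6636 in.
Transfer each piece to the centroidal y-axis using Ī + A·d² with d = x − 0.6636:
  web: d = -0.4136 in → contributes +0.6909 in⁴
  top flange (beyond web): d = 0.8864 in → contributes +0.9686 in⁴
  bottom flange (beyond web): d = 0.8864 in → contributes +0.9686 in⁴
Total I = 2.628 in⁴.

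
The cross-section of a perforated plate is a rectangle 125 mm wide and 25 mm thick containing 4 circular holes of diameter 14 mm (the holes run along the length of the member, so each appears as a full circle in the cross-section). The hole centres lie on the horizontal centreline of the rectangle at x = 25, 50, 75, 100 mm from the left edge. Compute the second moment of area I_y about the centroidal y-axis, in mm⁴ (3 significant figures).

Treat the section as a set of non-overlapping primitives; coordinates are from the bounding-box lower-left.
Plate: 125 × 25, A = 3 125 mm², x = 62.5 mm, Ī = 4 069 010 mm⁴.
Hole 1 (subtracted): ⌀14, A = 153.94 mm², x = 25 mm, Ī = 1885.7 mm⁴.
Hole 2 (subtracted): ⌀14, A = 153.94 mm², x = 50 mm, Ī = 1885.7 mm⁴.
Hole 3 (subtracted): ⌀14, A = 153.94 mm², x = 75 mm, Ī = 1885.7 mm⁴.
Hole 4 (subtracted): ⌀14, A = 153.94 mm², x = 100 mm, Ī = 1885.7 mm⁴.
By symmetry the centroid is at mid-width, x̄ = 62.5 mm.
Transfer each piece to the centroidal y-axis using Ī + A·d² with d = x − 62.5:
  plate: d = 0 mm → contributes +4 069 010 mm⁴
  hole 1: d = -37.5 mm → contributes −218 361 mm⁴
  hole 2: d = -12.5 mm → contributes −25 939 mm⁴
  hole 3: d = 12.5 mm → contributes −25 939 mm⁴
  hole 4: d = 37.5 mm → contributes −218 361 mm⁴
Total I = 3 580 411 mm⁴.

I_y ≈ 3.58 × 10⁶ mm⁴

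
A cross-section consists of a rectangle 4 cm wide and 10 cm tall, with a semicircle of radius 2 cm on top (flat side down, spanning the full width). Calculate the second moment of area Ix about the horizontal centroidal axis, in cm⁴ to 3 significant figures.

Decompose the section into non-overlapping parts with the origin at the bottom-left of its bounding rectangle.
Rectangular body: 4 × 10, A = 40 cm², y = 5 cm, Ī = 333.33 cm⁴.
Semicircular cap: semicircle r = 2, A = 6.2832 cm², y = 10.849 cm, Ī = 1.7561 cm⁴.
Centroid: ȳ = ΣA·y / ΣA = 5.794 cm.
Transfer each piece to the horizontal centroidal axis using Ī + A·d² with d = y − 5.794:
  rectangular body: d = -0.79401 cm → contributes +358.55 cm⁴
  semicircular cap: d = 5.0548 cm → contributes +162.3 cm⁴
Total I = 520.85 cm⁴.

Ix ≈ 521 cm⁴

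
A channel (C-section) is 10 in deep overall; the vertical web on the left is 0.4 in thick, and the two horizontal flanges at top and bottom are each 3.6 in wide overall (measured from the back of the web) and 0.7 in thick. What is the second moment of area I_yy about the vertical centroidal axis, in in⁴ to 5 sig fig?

I_yy ≈ 10.723 in⁴

Break the section into simple shapes (no overlaps), measuring from the bottom-left corner of the bounding box.
Web: 0.4 × 10, A = 4 in², x = 0.2 in, Ī = 0.05333333 in⁴.
Top flange (beyond web): 3.2 × 0.7, A = 2.24 in², x = 2 in, Ī = 1.911467 in⁴.
Bottom flange (beyond web): 3.2 × 0.7, A = 2.24 in², x = 2 in, Ī = 1.911467 in⁴.
Centroid: x̄ = ΣA·x / ΣA = 1.150943 in.
Transfer each piece to the vertical centroidal axis using Ī + A·d² with d = x − 1.150943:
  web: d = -0.9509434 in → contributes +3.670507 in⁴
  top flange (beyond web): d = 0.8490566 in → contributes +3.526276 in⁴
  bottom flange (beyond web): d = 0.8490566 in → contributes +3.526276 in⁴
Total I = 10.72306 in⁴.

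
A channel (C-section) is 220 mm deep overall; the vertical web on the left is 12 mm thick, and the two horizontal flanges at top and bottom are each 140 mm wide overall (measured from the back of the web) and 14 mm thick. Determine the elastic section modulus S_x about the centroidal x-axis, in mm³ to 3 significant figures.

Split into non-overlapping primitives; take the origin at the lower-left of the bounding box.
Web: 12 × 220, A = 2 640 mm², y = 110 mm, Ī = 10 648 000 mm⁴.
Top flange (beyond web): 128 × 14, A = 1 792 mm², y = 213 mm, Ī = 29 269 mm⁴.
Bottom flange (beyond web): 128 × 14, A = 1 792 mm², y = 7 mm, Ī = 29 269 mm⁴.
By symmetry the centroid is at mid-height, ȳ = 110 mm.
Transfer each piece to the centroidal x-axis using Ī + A·d² with d = y − 110:
  web: d = 0 mm → contributes +10 648 000 mm⁴
  top flange (beyond web): d = 103 mm → contributes +19 040 597 mm⁴
  bottom flange (beyond web): d = -103 mm → contributes +19 040 597 mm⁴
Total I = 48 729 195 mm⁴.
Extreme fibre distance c = 110 mm; S = I/c = 442 993 mm³.

S_x ≈ 4.43 × 10⁵ mm³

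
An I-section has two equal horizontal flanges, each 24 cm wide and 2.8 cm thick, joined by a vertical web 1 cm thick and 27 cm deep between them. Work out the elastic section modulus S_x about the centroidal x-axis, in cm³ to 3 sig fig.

Break the section into simple shapes (no overlaps), measuring from the bottom-left corner of the bounding box.
Bottom flange: 24 × 2.8, A = 67.2 cm², y = 1.4 cm, Ī = 43.904 cm⁴.
Web: 1 × 27, A = 27 cm², y = 16.3 cm, Ī = 1640.3 cm⁴.
Top flange: 24 × 2.8, A = 67.2 cm², y = 31.2 cm, Ī = 43.904 cm⁴.
By symmetry the centroid is at mid-height, ȳ = 16.3 cm.
Transfer each piece to the centroidal x-axis using Ī + A·d² with d = y − 16.3:
  bottom flange: d = -14.9 cm → contributes +14 963 cm⁴
  web: d = 0 cm → contributes +1640.3 cm⁴
  top flange: d = 14.9 cm → contributes +14 963 cm⁴
Total I = 31 566 cm⁴.
Extreme fibre distance c = 16.3 cm; S = I/c = 1936.6 cm³.

S_x ≈ 1940 cm³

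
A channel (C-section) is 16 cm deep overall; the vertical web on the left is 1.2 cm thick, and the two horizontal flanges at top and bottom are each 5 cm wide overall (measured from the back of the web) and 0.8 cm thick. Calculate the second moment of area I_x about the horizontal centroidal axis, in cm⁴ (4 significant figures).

Break the section into simple shapes (no overlaps), measuring from the bottom-left corner of the bounding box.
Web: 1.2 × 16, A = 19.2 cm², y = 8 cm, Ī = 409.6 cm⁴.
Top flange (beyond web): 3.8 × 0.8, A = 3.04 cm², y = 15.6 cm, Ī = 0.162133 cm⁴.
Bottom flange (beyond web): 3.8 × 0.8, A = 3.04 cm², y = 0.4 cm, Ī = 0.162133 cm⁴.
By symmetry the centroid is at mid-height, ȳ = 8 cm.
Transfer each piece to the horizontal centroidal axis using Ī + A·d² with d = y − 8:
  web: d = 0 cm → contributes +409.6 cm⁴
  top flange (beyond web): d = 7.6 cm → contributes +175.753 cm⁴
  bottom flange (beyond web): d = -7.6 cm → contributes +175.753 cm⁴
Total I = 761.105 cm⁴.

I_x ≈ 761.1 cm⁴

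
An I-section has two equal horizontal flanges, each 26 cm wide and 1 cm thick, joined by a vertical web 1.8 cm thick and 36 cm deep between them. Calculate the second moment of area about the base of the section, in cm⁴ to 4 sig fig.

Decompose the section into non-overlapping parts with the origin at the bottom-left of its bounding rectangle.
Bottom flange: 26 × 1, A = 26 cm², y = 0.5 cm, Ī = 2.16667 cm⁴.
Web: 1.8 × 36, A = 64.8 cm², y = 19 cm, Ī = 6998.4 cm⁴.
Top flange: 26 × 1, A = 26 cm², y = 37.5 cm, Ī = 2.16667 cm⁴.
Transfer each piece to the base of the section using Ī + A·d² with d = y − 0:
  bottom flange: d = 0.5 cm → contributes +8.66667 cm⁴
  web: d = 19 cm → contributes +30391.2 cm⁴
  top flange: d = 37.5 cm → contributes +36564.7 cm⁴
Total I = 66964.5 cm⁴.

I_base ≈ 6.696 × 10⁴ cm⁴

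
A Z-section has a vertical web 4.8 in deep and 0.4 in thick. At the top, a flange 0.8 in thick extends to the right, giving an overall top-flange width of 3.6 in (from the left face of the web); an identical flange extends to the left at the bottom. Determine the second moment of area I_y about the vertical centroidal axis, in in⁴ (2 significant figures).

I_y ≈ 21 in⁴

Split into non-overlapping primitives; take the origin at the lower-left of the bounding box.
Web: 0.4 × 4.8, A = 1.92 in², x = 3.4 in, Ī = 0.0256 in⁴.
Top flange (beyond web): 3.2 × 0.8, A = 2.56 in², x = 5.2 in, Ī = 2.185 in⁴.
Bottom flange (beyond web): 3.2 × 0.8, A = 2.56 in², x = 1.6 in, Ī = 2.185 in⁴.
Centroid: x̄ = ΣA·x / ΣA = 3.4 in.
Transfer each piece to the vertical centroidal axis using Ī + A·d² with d = x − 3.4:
  web: d = 0 in → contributes +0.0256 in⁴
  top flange (beyond web): d = 1.8 in → contributes +10.48 in⁴
  bottom flange (beyond web): d = -1.8 in → contributes +10.48 in⁴
Total I = 20.98 in⁴.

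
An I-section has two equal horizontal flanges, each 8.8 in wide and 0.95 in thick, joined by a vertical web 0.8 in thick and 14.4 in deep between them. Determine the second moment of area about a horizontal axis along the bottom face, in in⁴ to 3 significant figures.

I_base ≈ 3060 in⁴

Treat the section as a set of non-overlapping primitives; coordinates are from the bounding-box lower-left.
Bottom flange: 8.8 × 0.95, A = 8.36 in², y = 0.475 in, Ī = 0.62874 in⁴.
Web: 0.8 × 14.4, A = 11.52 in², y = 8.15 in, Ī = 199.07 in⁴.
Top flange: 8.8 × 0.95, A = 8.36 in², y = 15.825 in, Ī = 0.62874 in⁴.
Transfer each piece to the base of the section using Ī + A·d² with d = y − 0:
  bottom flange: d = 0.475 in → contributes +2.515 in⁴
  web: d = 8.15 in → contributes +964.25 in⁴
  top flange: d = 15.825 in → contributes +2094.2 in⁴
Total I = 3 061 in⁴.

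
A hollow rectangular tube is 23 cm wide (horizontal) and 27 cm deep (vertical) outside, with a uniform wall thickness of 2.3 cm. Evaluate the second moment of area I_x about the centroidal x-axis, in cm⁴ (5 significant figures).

I_x ≈ 2.0492 × 10⁴ cm⁴

Break the section into simple shapes (no overlaps), measuring from the bottom-left corner of the bounding box.
Outer rectangle: 23 × 27, A = 621 cm², y = 13.5 cm, Ī = 37725.75 cm⁴.
Inner void (subtracted): 18.4 × 22.4, A = 412.16 cm², y = 13.5 cm, Ī = 17233.78 cm⁴.
By symmetry the centroid is at mid-height, ȳ = 13.5 cm.
All pieces are centred on the centroidal x-axis, so I = ΣĪ (holes subtracted) = 20491.97 cm⁴.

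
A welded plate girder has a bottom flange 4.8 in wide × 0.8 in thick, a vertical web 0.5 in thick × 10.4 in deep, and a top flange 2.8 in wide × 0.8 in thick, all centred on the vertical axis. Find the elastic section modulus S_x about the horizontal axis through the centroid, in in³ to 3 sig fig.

Decompose the section into non-overlapping parts with the origin at the bottom-left of its bounding rectangle.
Bottom plate: 4.8 × 0.8, A = 3.84 in², y = 0.4 in, Ī = 0.2048 in⁴.
Web plate: 0.5 × 10.4, A = 5.2 in², y = 6 in, Ī = 46.869 in⁴.
Top plate: 2.8 × 0.8, A = 2.24 in², y = 11.6 in, Ī = 0.11947 in⁴.
Centroid: ȳ = ΣA·y / ΣA = 5.2057 in.
Transfer each piece to the horizontal axis through the centroid using Ī + A·d² with d = y − 5.2057:
  bottom plate: d = -4.8057 in → contributes +88.888 in⁴
  web plate: d = 0.79433 in → contributes +50.15 in⁴
  top plate: d = 6.3943 in → contributes +91.707 in⁴
Total I = 230.75 in⁴.
Extreme fibre distance c = 6.7943 in; S = I/c = 33.961 in³.

S_x ≈ 34.0 in³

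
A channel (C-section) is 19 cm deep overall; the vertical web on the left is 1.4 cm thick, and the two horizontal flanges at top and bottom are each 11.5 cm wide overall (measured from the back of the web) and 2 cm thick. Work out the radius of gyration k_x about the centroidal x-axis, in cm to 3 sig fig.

Split into non-overlapping primitives; take the origin at the lower-left of the bounding box.
Web: 1.4 × 19, A = 26.6 cm², y = 9.5 cm, Ī = 800.22 cm⁴.
Top flange (beyond web): 10.1 × 2, A = 20.2 cm², y = 18 cm, Ī = 6.7333 cm⁴.
Bottom flange (beyond web): 10.1 × 2, A = 20.2 cm², y = 1 cm, Ī = 6.7333 cm⁴.
By symmetry the centroid is at mid-height, ȳ = 9.5 cm.
Transfer each piece to the centroidal x-axis using Ī + A·d² with d = y − 9.5:
  web: d = 0 cm → contributes +800.22 cm⁴
  top flange (beyond web): d = 8.5 cm → contributes +1466.2 cm⁴
  bottom flange (beyond web): d = -8.5 cm → contributes +1466.2 cm⁴
Total I = 3732.6 cm⁴.
Radius of gyration: k = √(I/A) = √(3732.6 / 67) = 7.4639 cm.

k_x ≈ 7.46 cm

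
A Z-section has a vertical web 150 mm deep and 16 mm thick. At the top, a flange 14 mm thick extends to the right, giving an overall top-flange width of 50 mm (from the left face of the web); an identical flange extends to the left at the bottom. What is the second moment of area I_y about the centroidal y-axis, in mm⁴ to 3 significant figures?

I_y ≈ 7.38 × 10⁵ mm⁴

Split into non-overlapping primitives; take the origin at the lower-left of the bounding box.
Web: 16 × 150, A = 2 400 mm², x = 42 mm, Ī = 51 200 mm⁴.
Top flange (beyond web): 34 × 14, A = 476 mm², x = 67 mm, Ī = 45 855 mm⁴.
Bottom flange (beyond web): 34 × 14, A = 476 mm², x = 17 mm, Ī = 45 855 mm⁴.
Centroid: x̄ = ΣA·x / ΣA = 42 mm.
Transfer each piece to the centroidal y-axis using Ī + A·d² with d = x − 42:
  web: d = 0 mm → contributes +51 200 mm⁴
  top flange (beyond web): d = 25 mm → contributes +343 355 mm⁴
  bottom flange (beyond web): d = -25 mm → contributes +343 355 mm⁴
Total I = 737 909 mm⁴.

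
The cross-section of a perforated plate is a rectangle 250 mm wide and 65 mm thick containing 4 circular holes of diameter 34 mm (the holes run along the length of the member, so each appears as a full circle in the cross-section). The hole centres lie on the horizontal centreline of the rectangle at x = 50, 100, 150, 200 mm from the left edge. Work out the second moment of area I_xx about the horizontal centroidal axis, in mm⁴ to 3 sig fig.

I_xx ≈ 5.46 × 10⁶ mm⁴

Split into non-overlapping primitives; take the origin at the lower-left of the bounding box.
Plate: 250 × 65, A = 16 250 mm², y = 32.5 mm, Ī = 5 721 354 mm⁴.
Hole 1 (subtracted): ⌀34, A = 907.92 mm², y = 32.5 mm, Ī = 65 597 mm⁴.
Hole 2 (subtracted): ⌀34, A = 907.92 mm², y = 32.5 mm, Ī = 65 597 mm⁴.
Hole 3 (subtracted): ⌀34, A = 907.92 mm², y = 32.5 mm, Ī = 65 597 mm⁴.
Hole 4 (subtracted): ⌀34, A = 907.92 mm², y = 32.5 mm, Ī = 65 597 mm⁴.
By symmetry the centroid is at mid-height, ȳ = 32.5 mm.
All pieces are centred on the horizontal centroidal axis, so I = ΣĪ (holes subtracted) = 5 458 965 mm⁴.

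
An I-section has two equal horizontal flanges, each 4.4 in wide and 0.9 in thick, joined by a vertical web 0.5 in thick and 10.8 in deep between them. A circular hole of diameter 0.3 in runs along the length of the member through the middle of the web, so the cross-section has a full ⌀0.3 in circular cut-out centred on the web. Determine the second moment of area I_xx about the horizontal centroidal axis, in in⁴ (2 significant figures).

I_xx ≈ 320 in⁴

Break the section into simple shapes (no overlaps), measuring from the bottom-left corner of the bounding box.
Bottom flange: 4.4 × 0.9, A = 3.96 in², y = 0.45 in, Ī = 0.2673 in⁴.
Web: 0.5 × 10.8, A = 5.4 in², y = 6.3 in, Ī = 52.49 in⁴.
Top flange: 4.4 × 0.9, A = 3.96 in², y = 12.15 in, Ī = 0.2673 in⁴.
Hole (subtracted): ⌀0.3, A = 0.07069 in², y = 6.3 in, Ī = 0.0003976 in⁴.
By symmetry the centroid is at mid-height, ȳ = 6.3 in.
Transfer each piece to the horizontal centroidal axis using Ī + A·d² with d = y − 6.3:
  bottom flange: d = -5.85 in → contributes +135.8 in⁴
  web: d = 0 in → contributes +52.49 in⁴
  top flange: d = 5.85 in → contributes +135.8 in⁴
  hole: d = 0 in → contributes −0.0003976 in⁴
Total I = 324.1 in⁴.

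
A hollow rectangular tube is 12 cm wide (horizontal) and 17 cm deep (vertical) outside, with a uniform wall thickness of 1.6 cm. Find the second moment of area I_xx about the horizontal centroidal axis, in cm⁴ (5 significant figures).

I_xx ≈ 2985.7 cm⁴

Break the section into simple shapes (no overlaps), measuring from the bottom-left corner of the bounding box.
Outer rectangle: 12 × 17, A = 204 cm², y = 8.5 cm, Ī = 4 913 cm⁴.
Inner void (subtracted): 8.8 × 13.8, A = 121.44 cm², y = 8.5 cm, Ī = 1927.253 cm⁴.
By symmetry the centroid is at mid-height, ȳ = 8.5 cm.
All pieces are centred on the horizontal centroidal axis, so I = ΣĪ (holes subtracted) = 2985.747 cm⁴.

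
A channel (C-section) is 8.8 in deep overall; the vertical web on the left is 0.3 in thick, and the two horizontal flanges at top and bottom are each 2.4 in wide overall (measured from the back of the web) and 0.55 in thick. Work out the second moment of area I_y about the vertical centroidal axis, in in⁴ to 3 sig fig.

Break the section into simple shapes (no overlaps), measuring from the bottom-left corner of the bounding box.
Web: 0.3 × 8.8, A = 2.64 in², x = 0.15 in, Ī = 0.0198 in⁴.
Top flange (beyond web): 2.1 × 0.55, A = 1.155 in², x = 1.35 in, Ī = 0.42446 in⁴.
Bottom flange (beyond web): 2.1 × 0.55, A = 1.155 in², x = 1.35 in, Ī = 0.42446 in⁴.
Centroid: x̄ = ΣA·x / ΣA = 0.71 in.
Transfer each piece to the vertical centroidal axis using Ī + A·d² with d = x − 0.71:
  web: d = -0.56 in → contributes +0.8477 in⁴
  top flange (beyond web): d = 0.64 in → contributes +0.89755 in⁴
  bottom flange (beyond web): d = 0.64 in → contributes +0.89755 in⁴
Total I = 2.6428 in⁴.

I_y ≈ 2.64 in⁴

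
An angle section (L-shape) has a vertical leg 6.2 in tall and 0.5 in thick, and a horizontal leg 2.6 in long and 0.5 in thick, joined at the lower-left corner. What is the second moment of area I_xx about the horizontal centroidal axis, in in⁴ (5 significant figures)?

Break the section into simple shapes (no overlaps), measuring from the bottom-left corner of the bounding box.
Vertical leg: 0.5 × 6.2, A = 3.1 in², y = 3.1 in, Ī = 9.930333 in⁴.
Horizontal leg (remainder): 2.1 × 0.5, A = 1.05 in², y = 0.25 in, Ī = 0.021875 in⁴.
Centroid: ȳ = ΣA·y / ΣA = 2.378916 in.
Transfer each piece to the horizontal centroidal axis using Ī + A·d² with d = y − 2.378916:
  vertical leg: d = 0.7210843 in → contributes +11.54222 in⁴
  horizontal leg (remainder): d = -2.128916 in → contributes +4.780771 in⁴
Total I = 16.32299 in⁴.

I_xx ≈ 16.323 in⁴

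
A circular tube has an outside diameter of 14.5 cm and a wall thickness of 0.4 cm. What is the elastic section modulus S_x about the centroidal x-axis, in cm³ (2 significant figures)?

Decompose the section into non-overlapping parts with the origin at the bottom-left of its bounding rectangle.
Outer circle: ⌀14.5, A = 165.1 cm², y = 7.25 cm, Ī = 2 170 cm⁴.
Bore (subtracted): ⌀13.7, A = 147.4 cm², y = 7.25 cm, Ī = 1 729 cm⁴.
By symmetry the centroid is at mid-height, ȳ = 7.25 cm.
All pieces are centred on the centroidal x-axis, so I = ΣĪ (holes subtracted) = 440.7 cm⁴.
Extreme fibre distance c = 7.25 cm; S = I/c = 60.78 cm³.

S_x ≈ 61 cm³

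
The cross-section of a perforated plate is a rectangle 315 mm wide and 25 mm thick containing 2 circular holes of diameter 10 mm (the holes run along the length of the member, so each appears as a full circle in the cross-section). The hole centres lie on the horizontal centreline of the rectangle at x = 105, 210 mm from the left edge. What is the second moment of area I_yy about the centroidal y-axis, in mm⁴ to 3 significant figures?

I_yy ≈ 6.47 × 10⁷ mm⁴

Break the section into simple shapes (no overlaps), measuring from the bottom-left corner of the bounding box.
Plate: 315 × 25, A = 7 875 mm², x = 157.5 mm, Ī = 65 116 406 mm⁴.
Hole 1 (subtracted): ⌀10, A = 78.54 mm², x = 105 mm, Ī = 490.87 mm⁴.
Hole 2 (subtracted): ⌀10, A = 78.54 mm², x = 210 mm, Ī = 490.87 mm⁴.
By symmetry the centroid is at mid-width, x̄ = 157.5 mm.
Transfer each piece to the centroidal y-axis using Ī + A·d² with d = x − 157.5:
  plate: d = 0 mm → contributes +65 116 406 mm⁴
  hole 1: d = -52.5 mm → contributes −216 966 mm⁴
  hole 2: d = 52.5 mm → contributes −216 966 mm⁴
Total I = 64 682 474 mm⁴.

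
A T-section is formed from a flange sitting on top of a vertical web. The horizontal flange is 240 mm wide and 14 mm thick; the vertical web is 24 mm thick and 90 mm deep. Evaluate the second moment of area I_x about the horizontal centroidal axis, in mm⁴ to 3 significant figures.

I_x ≈ 5.07 × 10⁶ mm⁴

Treat the section as a set of non-overlapping primitives; coordinates are from the bounding-box lower-left.
Flange: 240 × 14, A = 3 360 mm², y = 97 mm, Ī = 54 880 mm⁴.
Web: 24 × 90, A = 2 160 mm², y = 45 mm, Ī = 1 458 000 mm⁴.
Centroid: ȳ = ΣA·y / ΣA = 76.652 mm.
Transfer each piece to the horizontal centroidal axis using Ī + A·d² with d = y − 76.652:
  flange: d = 20.348 mm → contributes +1 446 034 mm⁴
  web: d = -31.652 mm → contributes +3 622 018 mm⁴
Total I = 5 068 052 mm⁴.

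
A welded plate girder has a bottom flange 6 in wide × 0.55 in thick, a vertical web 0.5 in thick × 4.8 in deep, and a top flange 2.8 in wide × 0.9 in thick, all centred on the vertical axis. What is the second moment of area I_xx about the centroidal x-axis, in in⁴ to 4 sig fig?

Decompose the section into non-overlapping parts with the origin at the bottom-left of its bounding rectangle.
Bottom plate: 6 × 0.55, A = 3.3 in², y = 0.275 in, Ī = 0.0831875 in⁴.
Web plate: 0.5 × 4.8, A = 2.4 in², y = 2.95 in, Ī = 4.608 in⁴.
Top plate: 2.8 × 0.9, A = 2.52 in², y = 5.8 in, Ī = 0.1701 in⁴.
Centroid: ȳ = ΣA·y / ΣA = 2.74982 in.
Transfer each piece to the centroidal x-axis using Ī + A·d² with d = y − 2.74982:
  bottom plate: d = -2.47482 in → contributes +20.2948 in⁴
  web plate: d = 0.200182 in → contributes +4.70418 in⁴
  top plate: d = 3.05018 in → contributes +23.6152 in⁴
Total I = 48.6141 in⁴.

I_xx ≈ 48.61 in⁴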